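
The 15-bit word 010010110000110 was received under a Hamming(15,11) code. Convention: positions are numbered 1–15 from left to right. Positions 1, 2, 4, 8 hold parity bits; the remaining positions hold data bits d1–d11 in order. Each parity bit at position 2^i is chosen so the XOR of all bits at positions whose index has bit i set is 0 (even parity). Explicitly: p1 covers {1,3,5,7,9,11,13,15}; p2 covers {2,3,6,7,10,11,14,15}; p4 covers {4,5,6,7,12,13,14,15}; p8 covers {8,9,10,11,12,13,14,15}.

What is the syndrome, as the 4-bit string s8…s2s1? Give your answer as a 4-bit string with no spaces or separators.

s1 (pos 1,3,5,7,9,11,13,15): 0⊕0⊕1⊕1⊕0⊕0⊕1⊕0 = 1
s2 (pos 2,3,6,7,10,11,14,15): 1⊕0⊕0⊕1⊕0⊕0⊕1⊕0 = 1
s4 (pos 4,5,6,7,12,13,14,15): 0⊕1⊕0⊕1⊕0⊕1⊕1⊕0 = 0
s8 (pos 8,9,10,11,12,13,14,15): 1⊕0⊕0⊕0⊕0⊕1⊕1⊕0 = 1
Syndrome s8…s1 = 1011 → error at position 11.

1011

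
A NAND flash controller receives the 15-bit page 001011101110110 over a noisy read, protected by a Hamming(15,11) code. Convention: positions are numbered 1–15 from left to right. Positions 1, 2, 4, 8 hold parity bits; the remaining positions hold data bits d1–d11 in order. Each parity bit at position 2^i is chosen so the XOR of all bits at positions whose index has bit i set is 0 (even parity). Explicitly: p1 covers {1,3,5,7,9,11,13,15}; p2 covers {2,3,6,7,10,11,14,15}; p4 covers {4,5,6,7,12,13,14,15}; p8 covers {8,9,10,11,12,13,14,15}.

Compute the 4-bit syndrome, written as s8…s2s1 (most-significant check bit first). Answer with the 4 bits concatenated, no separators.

s1 (pos 1,3,5,7,9,11,13,15): 0⊕1⊕1⊕1⊕1⊕1⊕1⊕0 = 0
s2 (pos 2,3,6,7,10,11,14,15): 0⊕1⊕1⊕1⊕1⊕1⊕1⊕0 = 0
s4 (pos 4,5,6,7,12,13,14,15): 0⊕1⊕1⊕1⊕0⊕1⊕1⊕0 = 1
s8 (pos 8,9,10,11,12,13,14,15): 0⊕1⊕1⊕1⊕0⊕1⊕1⊕0 = 1
Syndrome s8…s1 = 1100 → error at position 12.

1100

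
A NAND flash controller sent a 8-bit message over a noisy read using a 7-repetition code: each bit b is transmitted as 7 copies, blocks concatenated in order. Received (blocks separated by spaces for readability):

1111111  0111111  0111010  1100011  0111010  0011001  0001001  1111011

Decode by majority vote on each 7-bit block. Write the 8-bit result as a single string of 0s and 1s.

11111001

Block 1 (1111111): 7 ones → 1
Block 2 (0111111): 6 ones → 1
Block 3 (0111010): 4 ones → 1
Block 4 (1100011): 4 ones → 1
Block 5 (0111010): 4 ones → 1
Block 6 (0011001): 3 ones → 0
Block 7 (0001001): 2 ones → 0
Block 8 (1111011): 6 ones → 1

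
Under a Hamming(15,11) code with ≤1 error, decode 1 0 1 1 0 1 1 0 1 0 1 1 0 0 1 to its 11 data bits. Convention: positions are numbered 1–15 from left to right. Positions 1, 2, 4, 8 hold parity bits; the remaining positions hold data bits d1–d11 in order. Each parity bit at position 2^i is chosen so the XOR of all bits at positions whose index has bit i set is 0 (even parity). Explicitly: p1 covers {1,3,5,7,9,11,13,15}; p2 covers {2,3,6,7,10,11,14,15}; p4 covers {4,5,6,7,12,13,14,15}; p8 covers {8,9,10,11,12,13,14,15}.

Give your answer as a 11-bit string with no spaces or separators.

s1 (pos 1,3,5,7,9,11,13,15): 1⊕1⊕0⊕1⊕1⊕1⊕0⊕1 = 0
s2 (pos 2,3,6,7,10,11,14,15): 0⊕1⊕1⊕1⊕0⊕1⊕0⊕1 = 1
s4 (pos 4,5,6,7,12,13,14,15): 1⊕0⊕1⊕1⊕1⊕0⊕0⊕1 = 1
s8 (pos 8,9,10,11,12,13,14,15): 0⊕1⊕0⊕1⊕1⊕0⊕0⊕1 = 0
Syndrome s8…s1 = 0110 → error at position 6.
Flip position 6: 101101101011001 → 101100101011001
Read data bits from positions 3,5,6,7,9,10,11,12,13,14,15: 10011011001

10011011001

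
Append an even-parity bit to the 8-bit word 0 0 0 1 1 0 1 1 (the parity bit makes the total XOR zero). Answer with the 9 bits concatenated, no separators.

000110110

XOR of the 8 data bits: 0⊕0⊕0⊕1⊕1⊕0⊕1⊕1 = 0
Parity bit = 0 (so all 9 bits XOR to 0).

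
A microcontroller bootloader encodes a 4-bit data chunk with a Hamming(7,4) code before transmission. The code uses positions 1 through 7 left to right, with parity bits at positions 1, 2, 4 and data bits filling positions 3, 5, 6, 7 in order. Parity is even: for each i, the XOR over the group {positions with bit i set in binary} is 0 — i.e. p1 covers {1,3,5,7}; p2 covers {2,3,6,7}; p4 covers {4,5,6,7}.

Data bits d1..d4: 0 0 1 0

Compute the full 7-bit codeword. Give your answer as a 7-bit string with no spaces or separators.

Place data at non-parity positions: p1 p2 0 p4 0 1 0
p1 (pos 1,3,5,7): XOR of data positions = 0⊕0⊕0 = 0
p2 (pos 2,3,6,7): XOR of data positions = 0⊕1⊕0 = 1
p4 (pos 4,5,6,7): XOR of data positions = 0⊕1⊕0 = 1
Codeword: 0101010

0101010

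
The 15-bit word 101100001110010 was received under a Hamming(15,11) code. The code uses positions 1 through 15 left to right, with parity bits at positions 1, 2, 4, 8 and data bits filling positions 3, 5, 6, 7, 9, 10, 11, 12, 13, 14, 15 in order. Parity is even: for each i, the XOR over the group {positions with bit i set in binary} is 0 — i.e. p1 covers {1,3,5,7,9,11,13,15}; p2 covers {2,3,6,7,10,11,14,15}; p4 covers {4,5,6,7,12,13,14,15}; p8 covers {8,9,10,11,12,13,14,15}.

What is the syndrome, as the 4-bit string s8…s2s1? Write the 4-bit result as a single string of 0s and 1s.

0000

s1 (pos 1,3,5,7,9,11,13,15): 1⊕1⊕0⊕0⊕1⊕1⊕0⊕0 = 0
s2 (pos 2,3,6,7,10,11,14,15): 0⊕1⊕0⊕0⊕1⊕1⊕1⊕0 = 0
s4 (pos 4,5,6,7,12,13,14,15): 1⊕0⊕0⊕0⊕0⊕0⊕1⊕0 = 0
s8 (pos 8,9,10,11,12,13,14,15): 0⊕1⊕1⊕1⊕0⊕0⊕1⊕0 = 0
Syndrome s8…s1 = 0000 → no error.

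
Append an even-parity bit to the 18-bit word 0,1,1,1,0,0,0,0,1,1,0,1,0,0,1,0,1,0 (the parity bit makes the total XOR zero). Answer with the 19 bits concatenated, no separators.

XOR of the 18 data bits: 0⊕1⊕1⊕1⊕0⊕0⊕0⊕0⊕1⊕1⊕0⊕1⊕0⊕0⊕1⊕0⊕1⊕0 = 0
Parity bit = 0 (so all 19 bits XOR to 0).

0111000011010010100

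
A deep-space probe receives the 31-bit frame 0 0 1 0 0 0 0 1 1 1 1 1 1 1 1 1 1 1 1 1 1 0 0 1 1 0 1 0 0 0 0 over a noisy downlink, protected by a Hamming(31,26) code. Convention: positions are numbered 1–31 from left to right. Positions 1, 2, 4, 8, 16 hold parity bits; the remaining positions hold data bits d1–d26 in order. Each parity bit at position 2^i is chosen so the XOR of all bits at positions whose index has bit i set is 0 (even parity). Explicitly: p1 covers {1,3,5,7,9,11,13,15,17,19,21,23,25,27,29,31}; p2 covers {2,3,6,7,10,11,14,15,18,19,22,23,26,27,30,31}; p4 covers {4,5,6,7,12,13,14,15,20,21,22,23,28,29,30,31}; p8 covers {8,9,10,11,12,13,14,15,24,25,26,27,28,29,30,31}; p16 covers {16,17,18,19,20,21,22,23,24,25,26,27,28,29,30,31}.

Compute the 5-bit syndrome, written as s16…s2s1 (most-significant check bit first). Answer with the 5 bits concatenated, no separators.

s1 (pos 1,3,5,7,9,11,13,15,17,19,21,23,25,27,29,31): 0⊕1⊕0⊕0⊕1⊕1⊕1⊕1⊕1⊕1⊕1⊕0⊕1⊕1⊕0⊕0 = 0
s2 (pos 2,3,6,7,10,11,14,15,18,19,22,23,26,27,30,31): 0⊕1⊕0⊕0⊕1⊕1⊕1⊕1⊕1⊕1⊕0⊕0⊕0⊕1⊕0⊕0 = 0
s4 (pos 4,5,6,7,12,13,14,15,20,21,22,23,28,29,30,31): 0⊕0⊕0⊕0⊕1⊕1⊕1⊕1⊕1⊕1⊕0⊕0⊕0⊕0⊕0⊕0 = 0
s8 (pos 8,9,10,11,12,13,14,15,24,25,26,27,28,29,30,31): 1⊕1⊕1⊕1⊕1⊕1⊕1⊕1⊕1⊕1⊕0⊕1⊕0⊕0⊕0⊕0 = 1
s16 (pos 16,17,18,19,20,21,22,23,24,25,26,27,28,29,30,31): 1⊕1⊕1⊕1⊕1⊕1⊕0⊕0⊕1⊕1⊕0⊕1⊕0⊕0⊕0⊕0 = 1
Syndrome s16…s1 = 11000 → error at position 24.

11000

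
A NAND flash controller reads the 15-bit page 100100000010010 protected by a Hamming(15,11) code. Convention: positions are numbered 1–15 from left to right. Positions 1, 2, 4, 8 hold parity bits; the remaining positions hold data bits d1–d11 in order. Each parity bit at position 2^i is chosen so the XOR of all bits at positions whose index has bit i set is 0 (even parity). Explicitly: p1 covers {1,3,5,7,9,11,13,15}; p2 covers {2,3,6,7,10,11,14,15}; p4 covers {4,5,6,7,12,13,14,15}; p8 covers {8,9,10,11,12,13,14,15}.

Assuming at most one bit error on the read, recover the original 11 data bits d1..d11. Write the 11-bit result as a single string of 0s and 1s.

00000010010

s1 (pos 1,3,5,7,9,11,13,15): 1⊕0⊕0⊕0⊕0⊕1⊕0⊕0 = 0
s2 (pos 2,3,6,7,10,11,14,15): 0⊕0⊕0⊕0⊕0⊕1⊕1⊕0 = 0
s4 (pos 4,5,6,7,12,13,14,15): 1⊕0⊕0⊕0⊕0⊕0⊕1⊕0 = 0
s8 (pos 8,9,10,11,12,13,14,15): 0⊕0⊕0⊕1⊕0⊕0⊕1⊕0 = 0
Syndrome s8…s1 = 0000 → no error.
Read data bits from positions 3,5,6,7,9,10,11,12,13,14,15: 00000010010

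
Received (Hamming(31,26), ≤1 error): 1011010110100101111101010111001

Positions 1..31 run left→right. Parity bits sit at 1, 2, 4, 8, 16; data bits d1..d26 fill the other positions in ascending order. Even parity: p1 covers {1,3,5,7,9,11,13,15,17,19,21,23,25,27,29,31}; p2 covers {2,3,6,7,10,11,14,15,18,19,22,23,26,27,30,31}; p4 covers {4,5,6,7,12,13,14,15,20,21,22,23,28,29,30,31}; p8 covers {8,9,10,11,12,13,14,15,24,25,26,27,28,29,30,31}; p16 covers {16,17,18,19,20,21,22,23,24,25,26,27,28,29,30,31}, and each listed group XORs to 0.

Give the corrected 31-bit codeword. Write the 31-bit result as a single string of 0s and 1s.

s1 (pos 1,3,5,7,9,11,13,15,17,19,21,23,25,27,29,31): 1⊕1⊕0⊕0⊕1⊕1⊕0⊕0⊕1⊕1⊕0⊕0⊕0⊕1⊕0⊕1 = 0
s2 (pos 2,3,6,7,10,11,14,15,18,19,22,23,26,27,30,31): 0⊕1⊕1⊕0⊕0⊕1⊕1⊕0⊕1⊕1⊕1⊕0⊕1⊕1⊕0⊕1 = 0
s4 (pos 4,5,6,7,12,13,14,15,20,21,22,23,28,29,30,31): 1⊕0⊕1⊕0⊕0⊕0⊕1⊕0⊕1⊕0⊕1⊕0⊕1⊕0⊕0⊕1 = 1
s8 (pos 8,9,10,11,12,13,14,15,24,25,26,27,28,29,30,31): 1⊕1⊕0⊕1⊕0⊕0⊕1⊕0⊕1⊕0⊕1⊕1⊕1⊕0⊕0⊕1 = 1
s16 (pos 16,17,18,19,20,21,22,23,24,25,26,27,28,29,30,31): 1⊕1⊕1⊕1⊕1⊕0⊕1⊕0⊕1⊕0⊕1⊕1⊕1⊕0⊕0⊕1 = 1
Syndrome s16…s1 = 11100 → error at position 28.
Flip position 28: 1011010110100101111101010111001 → 1011010110100101111101010110001

1011010110100101111101010110001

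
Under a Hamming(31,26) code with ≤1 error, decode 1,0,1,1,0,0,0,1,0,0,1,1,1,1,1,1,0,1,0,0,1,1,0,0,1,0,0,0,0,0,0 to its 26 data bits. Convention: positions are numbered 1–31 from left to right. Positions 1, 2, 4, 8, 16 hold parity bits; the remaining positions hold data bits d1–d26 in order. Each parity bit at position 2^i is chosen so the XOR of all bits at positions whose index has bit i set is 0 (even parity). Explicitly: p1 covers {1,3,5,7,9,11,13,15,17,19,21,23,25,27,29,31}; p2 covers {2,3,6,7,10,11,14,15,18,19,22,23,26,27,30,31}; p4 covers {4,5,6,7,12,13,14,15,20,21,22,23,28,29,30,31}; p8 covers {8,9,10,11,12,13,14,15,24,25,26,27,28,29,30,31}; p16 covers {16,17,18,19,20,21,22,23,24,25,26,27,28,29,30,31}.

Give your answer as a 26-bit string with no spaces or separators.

s1 (pos 1,3,5,7,9,11,13,15,17,19,21,23,25,27,29,31): 1⊕1⊕0⊕0⊕0⊕1⊕1⊕1⊕0⊕0⊕1⊕0⊕1⊕0⊕0⊕0 = 1
s2 (pos 2,3,6,7,10,11,14,15,18,19,22,23,26,27,30,31): 0⊕1⊕0⊕0⊕0⊕1⊕1⊕1⊕1⊕0⊕1⊕0⊕0⊕0⊕0⊕0 = 0
s4 (pos 4,5,6,7,12,13,14,15,20,21,22,23,28,29,30,31): 1⊕0⊕0⊕0⊕1⊕1⊕1⊕1⊕0⊕1⊕1⊕0⊕0⊕0⊕0⊕0 = 1
s8 (pos 8,9,10,11,12,13,14,15,24,25,26,27,28,29,30,31): 1⊕0⊕0⊕1⊕1⊕1⊕1⊕1⊕0⊕1⊕0⊕0⊕0⊕0⊕0⊕0 = 1
s16 (pos 16,17,18,19,20,21,22,23,24,25,26,27,28,29,30,31): 1⊕0⊕1⊕0⊕0⊕1⊕1⊕0⊕0⊕1⊕0⊕0⊕0⊕0⊕0⊕0 = 1
Syndrome s16…s1 = 11101 → error at position 29.
Flip position 29: 1011000100111111010011001000000 → 1011000100111111010011001000100
Read data bits from positions 3,5,6,7,9,10,11,12,13,14,15,17,18,19,20,21,22,23,24,25,26,27,28,29,30,31: 10000011111010011001000100

10000011111010011001000100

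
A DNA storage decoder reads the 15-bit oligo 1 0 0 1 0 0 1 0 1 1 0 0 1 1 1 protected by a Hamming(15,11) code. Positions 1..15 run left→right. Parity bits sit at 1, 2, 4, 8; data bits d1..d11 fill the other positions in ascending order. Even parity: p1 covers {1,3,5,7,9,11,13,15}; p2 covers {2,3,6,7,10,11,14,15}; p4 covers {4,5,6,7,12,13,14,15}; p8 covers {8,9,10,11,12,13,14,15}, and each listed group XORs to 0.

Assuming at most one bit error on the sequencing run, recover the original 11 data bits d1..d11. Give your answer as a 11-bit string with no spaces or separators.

s1 (pos 1,3,5,7,9,11,13,15): 1⊕0⊕0⊕1⊕1⊕0⊕1⊕1 = 1
s2 (pos 2,3,6,7,10,11,14,15): 0⊕0⊕0⊕1⊕1⊕0⊕1⊕1 = 0
s4 (pos 4,5,6,7,12,13,14,15): 1⊕0⊕0⊕1⊕0⊕1⊕1⊕1 = 1
s8 (pos 8,9,10,11,12,13,14,15): 0⊕1⊕1⊕0⊕0⊕1⊕1⊕1 = 1
Syndrome s8…s1 = 1101 → error at position 13.
Flip position 13: 100100101100111 → 100100101100011
Read data bits from positions 3,5,6,7,9,10,11,12,13,14,15: 00011100011

00011100011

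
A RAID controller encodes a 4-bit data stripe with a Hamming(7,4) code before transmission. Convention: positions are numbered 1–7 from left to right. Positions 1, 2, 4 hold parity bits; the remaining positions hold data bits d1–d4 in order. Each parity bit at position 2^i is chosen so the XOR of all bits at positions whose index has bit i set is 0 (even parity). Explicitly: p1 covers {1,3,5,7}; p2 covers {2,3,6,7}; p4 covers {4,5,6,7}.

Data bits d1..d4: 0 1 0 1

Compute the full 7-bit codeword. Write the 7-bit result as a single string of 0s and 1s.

0100101

Place data at non-parity positions: p1 p2 0 p4 1 0 1
p1 (pos 1,3,5,7): XOR of data positions = 0⊕1⊕1 = 0
p2 (pos 2,3,6,7): XOR of data positions = 0⊕0⊕1 = 1
p4 (pos 4,5,6,7): XOR of data positions = 1⊕0⊕1 = 0
Codeword: 0100101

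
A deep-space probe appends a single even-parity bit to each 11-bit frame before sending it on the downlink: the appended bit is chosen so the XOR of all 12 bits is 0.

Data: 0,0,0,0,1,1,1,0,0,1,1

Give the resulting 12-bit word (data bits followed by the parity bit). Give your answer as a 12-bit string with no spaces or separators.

000011100111

XOR of the 11 data bits: 0⊕0⊕0⊕0⊕1⊕1⊕1⊕0⊕0⊕1⊕1 = 1
Parity bit = 1 (so all 12 bits XOR to 0).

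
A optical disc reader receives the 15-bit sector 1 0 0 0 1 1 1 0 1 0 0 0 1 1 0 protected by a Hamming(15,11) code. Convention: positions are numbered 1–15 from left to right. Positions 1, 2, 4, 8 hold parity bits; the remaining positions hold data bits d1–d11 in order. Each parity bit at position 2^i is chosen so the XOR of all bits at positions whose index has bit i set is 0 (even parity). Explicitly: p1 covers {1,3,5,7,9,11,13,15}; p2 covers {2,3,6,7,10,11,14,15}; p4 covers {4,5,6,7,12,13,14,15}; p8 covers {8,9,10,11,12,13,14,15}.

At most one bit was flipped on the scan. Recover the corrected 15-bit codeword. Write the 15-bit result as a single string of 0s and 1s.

100011101000111

s1 (pos 1,3,5,7,9,11,13,15): 1⊕0⊕1⊕1⊕1⊕0⊕1⊕0 = 1
s2 (pos 2,3,6,7,10,11,14,15): 0⊕0⊕1⊕1⊕0⊕0⊕1⊕0 = 1
s4 (pos 4,5,6,7,12,13,14,15): 0⊕1⊕1⊕1⊕0⊕1⊕1⊕0 = 1
s8 (pos 8,9,10,11,12,13,14,15): 0⊕1⊕0⊕0⊕0⊕1⊕1⊕0 = 1
Syndrome s8…s1 = 1111 → error at position 15.
Flip position 15: 100011101000110 → 100011101000111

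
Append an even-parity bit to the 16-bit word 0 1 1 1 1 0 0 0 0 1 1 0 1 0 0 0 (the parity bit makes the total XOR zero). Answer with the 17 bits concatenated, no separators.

01111000011010001

XOR of the 16 data bits: 0⊕1⊕1⊕1⊕1⊕0⊕0⊕0⊕0⊕1⊕1⊕0⊕1⊕0⊕0⊕0 = 1
Parity bit = 1 (so all 17 bits XOR to 0).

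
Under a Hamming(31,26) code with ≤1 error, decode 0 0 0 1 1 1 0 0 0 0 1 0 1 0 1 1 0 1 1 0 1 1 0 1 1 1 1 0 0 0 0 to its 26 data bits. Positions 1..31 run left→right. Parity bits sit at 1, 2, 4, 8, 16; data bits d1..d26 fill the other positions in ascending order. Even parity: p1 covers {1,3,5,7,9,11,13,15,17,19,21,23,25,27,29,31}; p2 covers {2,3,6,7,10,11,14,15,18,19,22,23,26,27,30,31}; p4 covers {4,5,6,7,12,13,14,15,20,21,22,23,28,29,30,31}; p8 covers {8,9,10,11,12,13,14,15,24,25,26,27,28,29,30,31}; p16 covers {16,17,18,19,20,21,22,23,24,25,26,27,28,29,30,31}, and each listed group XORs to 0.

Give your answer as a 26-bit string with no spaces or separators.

01100010101011011011111000

s1 (pos 1,3,5,7,9,11,13,15,17,19,21,23,25,27,29,31): 0⊕0⊕1⊕0⊕0⊕1⊕1⊕1⊕0⊕1⊕1⊕0⊕1⊕1⊕0⊕0 = 0
s2 (pos 2,3,6,7,10,11,14,15,18,19,22,23,26,27,30,31): 0⊕0⊕1⊕0⊕0⊕1⊕0⊕1⊕1⊕1⊕1⊕0⊕1⊕1⊕0⊕0 = 0
s4 (pos 4,5,6,7,12,13,14,15,20,21,22,23,28,29,30,31): 1⊕1⊕1⊕0⊕0⊕1⊕0⊕1⊕0⊕1⊕1⊕0⊕0⊕0⊕0⊕0 = 1
s8 (pos 8,9,10,11,12,13,14,15,24,25,26,27,28,29,30,31): 0⊕0⊕0⊕1⊕0⊕1⊕0⊕1⊕1⊕1⊕1⊕1⊕0⊕0⊕0⊕0 = 1
s16 (pos 16,17,18,19,20,21,22,23,24,25,26,27,28,29,30,31): 1⊕0⊕1⊕1⊕0⊕1⊕1⊕0⊕1⊕1⊕1⊕1⊕0⊕0⊕0⊕0 = 1
Syndrome s16…s1 = 11100 → error at position 28.
Flip position 28: 0001110000101011011011011110000 → 0001110000101011011011011111000
Read data bits from positions 3,5,6,7,9,10,11,12,13,14,15,17,18,19,20,21,22,23,24,25,26,27,28,29,30,31: 01100010101011011011111000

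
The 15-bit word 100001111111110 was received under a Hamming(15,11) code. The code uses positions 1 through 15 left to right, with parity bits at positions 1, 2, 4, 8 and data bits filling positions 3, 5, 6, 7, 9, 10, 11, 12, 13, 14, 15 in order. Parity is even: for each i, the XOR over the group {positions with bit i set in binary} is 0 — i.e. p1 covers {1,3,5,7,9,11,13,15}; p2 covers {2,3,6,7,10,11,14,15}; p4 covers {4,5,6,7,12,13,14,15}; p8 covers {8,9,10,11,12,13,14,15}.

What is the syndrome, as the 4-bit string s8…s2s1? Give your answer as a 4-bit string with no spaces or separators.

1111

s1 (pos 1,3,5,7,9,11,13,15): 1⊕0⊕0⊕1⊕1⊕1⊕1⊕0 = 1
s2 (pos 2,3,6,7,10,11,14,15): 0⊕0⊕1⊕1⊕1⊕1⊕1⊕0 = 1
s4 (pos 4,5,6,7,12,13,14,15): 0⊕0⊕1⊕1⊕1⊕1⊕1⊕0 = 1
s8 (pos 8,9,10,11,12,13,14,15): 1⊕1⊕1⊕1⊕1⊕1⊕1⊕0 = 1
Syndrome s8…s1 = 1111 → error at position 15.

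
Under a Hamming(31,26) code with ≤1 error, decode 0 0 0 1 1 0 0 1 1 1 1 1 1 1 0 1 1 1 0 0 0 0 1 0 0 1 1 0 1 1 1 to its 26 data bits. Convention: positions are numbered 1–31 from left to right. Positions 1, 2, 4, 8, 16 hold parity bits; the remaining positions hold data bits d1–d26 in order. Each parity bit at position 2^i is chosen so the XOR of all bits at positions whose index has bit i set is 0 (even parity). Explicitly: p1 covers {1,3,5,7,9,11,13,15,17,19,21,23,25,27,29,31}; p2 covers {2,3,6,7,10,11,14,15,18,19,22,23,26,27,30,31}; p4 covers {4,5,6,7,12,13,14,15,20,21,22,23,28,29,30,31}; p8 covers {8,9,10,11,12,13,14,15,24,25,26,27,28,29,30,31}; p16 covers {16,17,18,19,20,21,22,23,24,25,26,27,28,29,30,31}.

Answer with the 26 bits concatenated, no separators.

s1 (pos 1,3,5,7,9,11,13,15,17,19,21,23,25,27,29,31): 0⊕0⊕1⊕0⊕1⊕1⊕1⊕0⊕1⊕0⊕0⊕1⊕0⊕1⊕1⊕1 = 1
s2 (pos 2,3,6,7,10,11,14,15,18,19,22,23,26,27,30,31): 0⊕0⊕0⊕0⊕1⊕1⊕1⊕0⊕1⊕0⊕0⊕1⊕1⊕1⊕1⊕1 = 1
s4 (pos 4,5,6,7,12,13,14,15,20,21,22,23,28,29,30,31): 1⊕1⊕0⊕0⊕1⊕1⊕1⊕0⊕0⊕0⊕0⊕1⊕0⊕1⊕1⊕1 = 1
s8 (pos 8,9,10,11,12,13,14,15,24,25,26,27,28,29,30,31): 1⊕1⊕1⊕1⊕1⊕1⊕1⊕0⊕0⊕0⊕1⊕1⊕0⊕1⊕1⊕1 = 0
s16 (pos 16,17,18,19,20,21,22,23,24,25,26,27,28,29,30,31): 1⊕1⊕1⊕0⊕0⊕0⊕0⊕1⊕0⊕0⊕1⊕1⊕0⊕1⊕1⊕1 = 1
Syndrome s16…s1 = 10111 → error at position 23.
Flip position 23: 0001100111111101110000100110111 → 0001100111111101110000000110111
Read data bits from positions 3,5,6,7,9,10,11,12,13,14,15,17,18,19,20,21,22,23,24,25,26,27,28,29,30,31: 01001111110110000000110111

01001111110110000000110111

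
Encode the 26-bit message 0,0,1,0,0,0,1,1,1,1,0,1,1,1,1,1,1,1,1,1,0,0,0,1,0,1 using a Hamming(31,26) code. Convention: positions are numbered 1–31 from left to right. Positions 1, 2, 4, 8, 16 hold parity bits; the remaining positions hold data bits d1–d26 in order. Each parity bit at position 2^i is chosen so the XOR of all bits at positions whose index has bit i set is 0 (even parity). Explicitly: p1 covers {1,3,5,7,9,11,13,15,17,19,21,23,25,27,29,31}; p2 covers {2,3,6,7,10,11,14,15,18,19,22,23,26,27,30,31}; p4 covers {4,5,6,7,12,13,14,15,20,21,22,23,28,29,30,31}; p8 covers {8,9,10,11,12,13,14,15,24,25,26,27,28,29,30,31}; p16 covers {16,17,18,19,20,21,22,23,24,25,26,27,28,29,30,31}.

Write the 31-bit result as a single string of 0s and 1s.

Place data at non-parity positions: p1 p2 0 p4 0 1 0 p8 0 0 1 1 1 1 0 p16 1 1 1 1 1 1 1 1 1 0 0 0 1 0 1
p1 (pos 1,3,5,7,9,11,13,15,17,19,21,23,25,27,29,31): XOR of data positions = 0⊕0⊕0⊕0⊕1⊕1⊕0⊕1⊕1⊕1⊕1⊕1⊕0⊕1⊕1 = 1
p2 (pos 2,3,6,7,10,11,14,15,18,19,22,23,26,27,30,31): XOR of data positions = 0⊕1⊕0⊕0⊕1⊕1⊕0⊕1⊕1⊕1⊕1⊕0⊕0⊕0⊕1 = 0
p4 (pos 4,5,6,7,12,13,14,15,20,21,22,23,28,29,30,31): XOR of data positions = 0⊕1⊕0⊕1⊕1⊕1⊕0⊕1⊕1⊕1⊕1⊕0⊕1⊕0⊕1 = 0
p8 (pos 8,9,10,11,12,13,14,15,24,25,26,27,28,29,30,31): XOR of data positions = 0⊕0⊕1⊕1⊕1⊕1⊕0⊕1⊕1⊕0⊕0⊕0⊕1⊕0⊕1 = 0
p16 (pos 16,17,18,19,20,21,22,23,24,25,26,27,28,29,30,31): XOR of data positions = 1⊕1⊕1⊕1⊕1⊕1⊕1⊕1⊕1⊕0⊕0⊕0⊕1⊕0⊕1 = 1
Codeword: 1000010000111101111111111000101

1000010000111101111111111000101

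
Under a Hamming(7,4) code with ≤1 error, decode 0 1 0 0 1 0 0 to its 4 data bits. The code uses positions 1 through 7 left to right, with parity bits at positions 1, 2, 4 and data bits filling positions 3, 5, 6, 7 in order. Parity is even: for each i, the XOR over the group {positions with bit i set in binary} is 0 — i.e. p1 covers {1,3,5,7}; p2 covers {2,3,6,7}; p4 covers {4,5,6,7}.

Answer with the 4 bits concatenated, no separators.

0101

s1 (pos 1,3,5,7): 0⊕0⊕1⊕0 = 1
s2 (pos 2,3,6,7): 1⊕0⊕0⊕0 = 1
s4 (pos 4,5,6,7): 0⊕1⊕0⊕0 = 1
Syndrome s4…s1 = 111 → error at position 7.
Flip position 7: 0100100 → 0100101
Read data bits from positions 3,5,6,7: 0101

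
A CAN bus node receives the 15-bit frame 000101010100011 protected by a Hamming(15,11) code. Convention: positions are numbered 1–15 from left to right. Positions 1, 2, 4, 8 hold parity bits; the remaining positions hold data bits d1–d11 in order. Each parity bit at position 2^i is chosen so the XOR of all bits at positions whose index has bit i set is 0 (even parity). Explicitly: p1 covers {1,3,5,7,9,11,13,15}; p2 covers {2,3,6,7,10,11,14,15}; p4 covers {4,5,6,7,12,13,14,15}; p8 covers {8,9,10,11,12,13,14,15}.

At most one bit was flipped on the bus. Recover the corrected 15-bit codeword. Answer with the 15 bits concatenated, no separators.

100101010100011

s1 (pos 1,3,5,7,9,11,13,15): 0⊕0⊕0⊕0⊕0⊕0⊕0⊕1 = 1
s2 (pos 2,3,6,7,10,11,14,15): 0⊕0⊕1⊕0⊕1⊕0⊕1⊕1 = 0
s4 (pos 4,5,6,7,12,13,14,15): 1⊕0⊕1⊕0⊕0⊕0⊕1⊕1 = 0
s8 (pos 8,9,10,11,12,13,14,15): 1⊕0⊕1⊕0⊕0⊕0⊕1⊕1 = 0
Syndrome s8…s1 = 0001 → error at position 1.
Flip position 1: 000101010100011 → 100101010100011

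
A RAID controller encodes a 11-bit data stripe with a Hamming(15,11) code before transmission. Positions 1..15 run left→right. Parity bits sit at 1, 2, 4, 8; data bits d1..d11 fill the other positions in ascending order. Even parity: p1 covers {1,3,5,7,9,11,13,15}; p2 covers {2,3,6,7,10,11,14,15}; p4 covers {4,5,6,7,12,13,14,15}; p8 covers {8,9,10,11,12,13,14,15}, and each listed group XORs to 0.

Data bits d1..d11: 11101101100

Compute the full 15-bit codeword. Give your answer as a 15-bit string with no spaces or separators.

011011001101100

Place data at non-parity positions: p1 p2 1 p4 1 1 0 p8 1 1 0 1 1 0 0
p1 (pos 1,3,5,7,9,11,13,15): XOR of data positions = 1⊕1⊕0⊕1⊕0⊕1⊕0 = 0
p2 (pos 2,3,6,7,10,11,14,15): XOR of data positions = 1⊕1⊕0⊕1⊕0⊕0⊕0 = 1
p4 (pos 4,5,6,7,12,13,14,15): XOR of data positions = 1⊕1⊕0⊕1⊕1⊕0⊕0 = 0
p8 (pos 8,9,10,11,12,13,14,15): XOR of data positions = 1⊕1⊕0⊕1⊕1⊕0⊕0 = 0
Codeword: 011011001101100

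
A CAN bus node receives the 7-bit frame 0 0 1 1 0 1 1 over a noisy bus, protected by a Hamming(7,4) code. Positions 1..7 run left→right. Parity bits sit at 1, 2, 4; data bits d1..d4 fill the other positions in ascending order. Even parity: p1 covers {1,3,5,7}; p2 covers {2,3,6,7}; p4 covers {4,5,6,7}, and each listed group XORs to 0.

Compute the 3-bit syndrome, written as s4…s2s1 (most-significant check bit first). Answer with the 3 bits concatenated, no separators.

s1 (pos 1,3,5,7): 0⊕1⊕0⊕1 = 0
s2 (pos 2,3,6,7): 0⊕1⊕1⊕1 = 1
s4 (pos 4,5,6,7): 1⊕0⊕1⊕1 = 1
Syndrome s4…s1 = 110 → error at position 6.

110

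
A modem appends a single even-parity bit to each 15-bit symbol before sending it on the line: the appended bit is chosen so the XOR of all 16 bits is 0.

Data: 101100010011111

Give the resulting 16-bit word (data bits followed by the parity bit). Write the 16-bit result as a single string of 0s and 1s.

1011000100111111

XOR of the 15 data bits: 1⊕0⊕1⊕1⊕0⊕0⊕0⊕1⊕0⊕0⊕1⊕1⊕1⊕1⊕1 = 1
Parity bit = 1 (so all 16 bits XOR to 0).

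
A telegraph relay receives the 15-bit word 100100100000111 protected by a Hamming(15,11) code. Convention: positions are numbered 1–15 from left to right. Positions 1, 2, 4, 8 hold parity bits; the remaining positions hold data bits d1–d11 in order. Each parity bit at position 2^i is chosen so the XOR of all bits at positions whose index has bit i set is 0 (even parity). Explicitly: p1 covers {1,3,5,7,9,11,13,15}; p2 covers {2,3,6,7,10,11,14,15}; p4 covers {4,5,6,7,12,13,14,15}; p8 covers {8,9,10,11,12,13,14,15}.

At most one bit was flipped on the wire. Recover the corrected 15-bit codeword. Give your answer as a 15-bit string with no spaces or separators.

100100100000101

s1 (pos 1,3,5,7,9,11,13,15): 1⊕0⊕0⊕1⊕0⊕0⊕1⊕1 = 0
s2 (pos 2,3,6,7,10,11,14,15): 0⊕0⊕0⊕1⊕0⊕0⊕1⊕1 = 1
s4 (pos 4,5,6,7,12,13,14,15): 1⊕0⊕0⊕1⊕0⊕1⊕1⊕1 = 1
s8 (pos 8,9,10,11,12,13,14,15): 0⊕0⊕0⊕0⊕0⊕1⊕1⊕1 = 1
Syndrome s8…s1 = 1110 → error at position 14.
Flip position 14: 100100100000111 → 100100100000101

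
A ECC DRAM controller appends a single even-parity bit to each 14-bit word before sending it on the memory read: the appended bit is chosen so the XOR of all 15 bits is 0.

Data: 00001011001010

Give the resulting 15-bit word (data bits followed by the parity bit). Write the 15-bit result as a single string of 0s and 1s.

000010110010101

XOR of the 14 data bits: 0⊕0⊕0⊕0⊕1⊕0⊕1⊕1⊕0⊕0⊕1⊕0⊕1⊕0 = 1
Parity bit = 1 (so all 15 bits XOR to 0).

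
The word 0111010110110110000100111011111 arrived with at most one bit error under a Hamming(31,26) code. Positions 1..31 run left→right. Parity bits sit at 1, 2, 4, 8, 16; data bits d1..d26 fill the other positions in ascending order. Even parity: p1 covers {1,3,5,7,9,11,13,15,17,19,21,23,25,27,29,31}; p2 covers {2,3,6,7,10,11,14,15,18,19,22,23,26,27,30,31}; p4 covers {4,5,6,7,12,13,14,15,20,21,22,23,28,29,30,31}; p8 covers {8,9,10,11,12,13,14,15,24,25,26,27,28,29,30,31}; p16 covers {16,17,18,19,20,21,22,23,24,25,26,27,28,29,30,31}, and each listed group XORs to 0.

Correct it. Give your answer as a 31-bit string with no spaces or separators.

0111010110110110000100111011011

s1 (pos 1,3,5,7,9,11,13,15,17,19,21,23,25,27,29,31): 0⊕1⊕0⊕0⊕1⊕1⊕0⊕1⊕0⊕0⊕0⊕1⊕1⊕1⊕1⊕1 = 1
s2 (pos 2,3,6,7,10,11,14,15,18,19,22,23,26,27,30,31): 1⊕1⊕1⊕0⊕0⊕1⊕1⊕1⊕0⊕0⊕0⊕1⊕0⊕1⊕1⊕1 = 0
s4 (pos 4,5,6,7,12,13,14,15,20,21,22,23,28,29,30,31): 1⊕0⊕1⊕0⊕1⊕0⊕1⊕1⊕1⊕0⊕0⊕1⊕1⊕1⊕1⊕1 = 1
s8 (pos 8,9,10,11,12,13,14,15,24,25,26,27,28,29,30,31): 1⊕1⊕0⊕1⊕1⊕0⊕1⊕1⊕1⊕1⊕0⊕1⊕1⊕1⊕1⊕1 = 1
s16 (pos 16,17,18,19,20,21,22,23,24,25,26,27,28,29,30,31): 0⊕0⊕0⊕0⊕1⊕0⊕0⊕1⊕1⊕1⊕0⊕1⊕1⊕1⊕1⊕1 = 1
Syndrome s16…s1 = 11101 → error at position 29.
Flip position 29: 0111010110110110000100111011111 → 0111010110110110000100111011011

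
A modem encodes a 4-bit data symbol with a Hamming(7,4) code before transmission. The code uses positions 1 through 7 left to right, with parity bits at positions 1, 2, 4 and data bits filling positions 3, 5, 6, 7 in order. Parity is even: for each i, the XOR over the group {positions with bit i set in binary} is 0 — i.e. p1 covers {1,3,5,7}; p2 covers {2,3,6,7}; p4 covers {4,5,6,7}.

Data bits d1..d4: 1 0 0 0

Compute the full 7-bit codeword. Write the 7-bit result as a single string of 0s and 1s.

Place data at non-parity positions: p1 p2 1 p4 0 0 0
p1 (pos 1,3,5,7): XOR of data positions = 1⊕0⊕0 = 1
p2 (pos 2,3,6,7): XOR of data positions = 1⊕0⊕0 = 1
p4 (pos 4,5,6,7): XOR of data positions = 0⊕0⊕0 = 0
Codeword: 1110000

1110000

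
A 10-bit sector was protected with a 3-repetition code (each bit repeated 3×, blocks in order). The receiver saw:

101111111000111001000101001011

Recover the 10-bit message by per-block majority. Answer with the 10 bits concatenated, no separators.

1110100101

Block 1 (101): 2 ones → 1
Block 2 (111): 3 ones → 1
Block 3 (111): 3 ones → 1
Block 4 (000): 0 ones → 0
Block 5 (111): 3 ones → 1
Block 6 (001): 1 one → 0
Block 7 (000): 0 ones → 0
Block 8 (101): 2 ones → 1
Block 9 (001): 1 one → 0
Block 10 (011): 2 ones → 1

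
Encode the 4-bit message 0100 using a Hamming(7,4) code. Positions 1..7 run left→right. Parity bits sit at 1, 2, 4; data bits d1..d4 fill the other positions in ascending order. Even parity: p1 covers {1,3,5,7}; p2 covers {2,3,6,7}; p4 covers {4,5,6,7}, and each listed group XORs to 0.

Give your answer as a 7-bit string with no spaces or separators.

1001100

Place data at non-parity positions: p1 p2 0 p4 1 0 0
p1 (pos 1,3,5,7): XOR of data positions = 0⊕1⊕0 = 1
p2 (pos 2,3,6,7): XOR of data positions = 0⊕0⊕0 = 0
p4 (pos 4,5,6,7): XOR of data positions = 1⊕0⊕0 = 1
Codeword: 1001100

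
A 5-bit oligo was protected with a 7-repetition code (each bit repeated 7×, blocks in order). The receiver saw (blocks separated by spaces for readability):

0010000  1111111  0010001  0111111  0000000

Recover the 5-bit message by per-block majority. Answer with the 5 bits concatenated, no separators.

01010

Block 1 (0010000): 1 one → 0
Block 2 (1111111): 7 ones → 1
Block 3 (0010001): 2 ones → 0
Block 4 (0111111): 6 ones → 1
Block 5 (0000000): 0 ones → 0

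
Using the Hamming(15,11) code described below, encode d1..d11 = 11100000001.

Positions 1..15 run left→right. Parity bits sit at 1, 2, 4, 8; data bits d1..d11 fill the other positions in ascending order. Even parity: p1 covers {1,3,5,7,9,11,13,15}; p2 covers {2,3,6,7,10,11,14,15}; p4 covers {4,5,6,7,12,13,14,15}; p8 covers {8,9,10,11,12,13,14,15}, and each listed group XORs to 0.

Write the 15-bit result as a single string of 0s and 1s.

111111010000001

Place data at non-parity positions: p1 p2 1 p4 1 1 0 p8 0 0 0 0 0 0 1
p1 (pos 1,3,5,7,9,11,13,15): XOR of data positions = 1⊕1⊕0⊕0⊕0⊕0⊕1 = 1
p2 (pos 2,3,6,7,10,11,14,15): XOR of data positions = 1⊕1⊕0⊕0⊕0⊕0⊕1 = 1
p4 (pos 4,5,6,7,12,13,14,15): XOR of data positions = 1⊕1⊕0⊕0⊕0⊕0⊕1 = 1
p8 (pos 8,9,10,11,12,13,14,15): XOR of data positions = 0⊕0⊕0⊕0⊕0⊕0⊕1 = 1
Codeword: 111111010000001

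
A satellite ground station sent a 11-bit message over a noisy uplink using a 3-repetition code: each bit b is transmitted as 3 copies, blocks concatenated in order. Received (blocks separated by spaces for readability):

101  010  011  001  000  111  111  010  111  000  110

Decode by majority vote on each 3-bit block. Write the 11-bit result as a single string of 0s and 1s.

10100110101

Block 1 (101): 2 ones → 1
Block 2 (010): 1 one → 0
Block 3 (011): 2 ones → 1
Block 4 (001): 1 one → 0
Block 5 (000): 0 ones → 0
Block 6 (111): 3 ones → 1
Block 7 (111): 3 ones → 1
Block 8 (010): 1 one → 0
Block 9 (111): 3 ones → 1
Block 10 (000): 0 ones → 0
Block 11 (110): 2 ones → 1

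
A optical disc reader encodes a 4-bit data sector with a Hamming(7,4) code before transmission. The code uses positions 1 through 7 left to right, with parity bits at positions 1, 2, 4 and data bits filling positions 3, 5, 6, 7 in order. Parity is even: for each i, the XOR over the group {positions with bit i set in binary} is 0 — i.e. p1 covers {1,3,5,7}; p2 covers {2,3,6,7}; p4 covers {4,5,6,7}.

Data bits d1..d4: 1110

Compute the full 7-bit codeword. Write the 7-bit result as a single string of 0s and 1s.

0010110

Place data at non-parity positions: p1 p2 1 p4 1 1 0
p1 (pos 1,3,5,7): XOR of data positions = 1⊕1⊕0 = 0
p2 (pos 2,3,6,7): XOR of data positions = 1⊕1⊕0 = 0
p4 (pos 4,5,6,7): XOR of data positions = 1⊕1⊕0 = 0
Codeword: 0010110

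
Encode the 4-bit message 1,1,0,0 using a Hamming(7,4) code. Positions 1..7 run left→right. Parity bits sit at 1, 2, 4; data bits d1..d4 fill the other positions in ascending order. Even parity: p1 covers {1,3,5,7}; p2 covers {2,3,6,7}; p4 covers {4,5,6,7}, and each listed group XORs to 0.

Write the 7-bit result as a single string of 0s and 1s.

Place data at non-parity positions: p1 p2 1 p4 1 0 0
p1 (pos 1,3,5,7): XOR of data positions = 1⊕1⊕0 = 0
p2 (pos 2,3,6,7): XOR of data positions = 1⊕0⊕0 = 1
p4 (pos 4,5,6,7): XOR of data positions = 1⊕0⊕0 = 1
Codeword: 0111100

0111100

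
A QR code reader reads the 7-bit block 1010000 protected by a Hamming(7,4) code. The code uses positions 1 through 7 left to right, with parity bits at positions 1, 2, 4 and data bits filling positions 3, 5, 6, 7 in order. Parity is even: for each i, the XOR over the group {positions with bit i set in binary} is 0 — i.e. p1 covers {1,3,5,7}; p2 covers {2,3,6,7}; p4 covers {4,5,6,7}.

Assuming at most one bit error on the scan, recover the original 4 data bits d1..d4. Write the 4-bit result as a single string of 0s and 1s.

s1 (pos 1,3,5,7): 1⊕1⊕0⊕0 = 0
s2 (pos 2,3,6,7): 0⊕1⊕0⊕0 = 1
s4 (pos 4,5,6,7): 0⊕0⊕0⊕0 = 0
Syndrome s4…s1 = 010 → error at position 2.
Flip position 2: 1010000 → 1110000
Read data bits from positions 3,5,6,7: 1000

1000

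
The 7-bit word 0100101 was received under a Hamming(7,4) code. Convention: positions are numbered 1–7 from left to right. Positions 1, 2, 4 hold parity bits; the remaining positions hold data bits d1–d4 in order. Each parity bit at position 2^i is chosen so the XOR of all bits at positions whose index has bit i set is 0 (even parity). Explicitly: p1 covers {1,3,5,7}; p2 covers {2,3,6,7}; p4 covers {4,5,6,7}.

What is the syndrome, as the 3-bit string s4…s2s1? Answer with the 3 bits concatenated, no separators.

s1 (pos 1,3,5,7): 0⊕0⊕1⊕1 = 0
s2 (pos 2,3,6,7): 1⊕0⊕0⊕1 = 0
s4 (pos 4,5,6,7): 0⊕1⊕0⊕1 = 0
Syndrome s4…s1 = 000 → no error.

000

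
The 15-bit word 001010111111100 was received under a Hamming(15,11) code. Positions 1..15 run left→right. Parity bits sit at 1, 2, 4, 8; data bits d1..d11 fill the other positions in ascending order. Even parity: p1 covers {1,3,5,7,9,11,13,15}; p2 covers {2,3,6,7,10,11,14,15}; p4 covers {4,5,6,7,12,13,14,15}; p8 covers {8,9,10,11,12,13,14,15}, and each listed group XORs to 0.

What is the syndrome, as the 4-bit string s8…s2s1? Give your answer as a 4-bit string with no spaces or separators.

s1 (pos 1,3,5,7,9,11,13,15): 0⊕1⊕1⊕1⊕1⊕1⊕1⊕0 = 0
s2 (pos 2,3,6,7,10,11,14,15): 0⊕1⊕0⊕1⊕1⊕1⊕0⊕0 = 0
s4 (pos 4,5,6,7,12,13,14,15): 0⊕1⊕0⊕1⊕1⊕1⊕0⊕0 = 0
s8 (pos 8,9,10,11,12,13,14,15): 1⊕1⊕1⊕1⊕1⊕1⊕0⊕0 = 0
Syndrome s8…s1 = 0000 → no error.

0000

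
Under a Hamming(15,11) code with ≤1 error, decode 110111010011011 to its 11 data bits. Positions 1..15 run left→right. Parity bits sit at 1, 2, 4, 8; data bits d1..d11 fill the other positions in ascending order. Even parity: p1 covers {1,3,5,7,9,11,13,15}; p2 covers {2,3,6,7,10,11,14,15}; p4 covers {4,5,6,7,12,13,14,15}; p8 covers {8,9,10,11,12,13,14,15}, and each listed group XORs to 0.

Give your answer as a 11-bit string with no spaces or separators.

s1 (pos 1,3,5,7,9,11,13,15): 1⊕0⊕1⊕0⊕0⊕1⊕0⊕1 = 0
s2 (pos 2,3,6,7,10,11,14,15): 1⊕0⊕1⊕0⊕0⊕1⊕1⊕1 = 1
s4 (pos 4,5,6,7,12,13,14,15): 1⊕1⊕1⊕0⊕1⊕0⊕1⊕1 = 0
s8 (pos 8,9,10,11,12,13,14,15): 1⊕0⊕0⊕1⊕1⊕0⊕1⊕1 = 1
Syndrome s8…s1 = 1010 → error at position 10.
Flip position 10: 110111010011011 → 110111010111011
Read data bits from positions 3,5,6,7,9,10,11,12,13,14,15: 01100111011

01100111011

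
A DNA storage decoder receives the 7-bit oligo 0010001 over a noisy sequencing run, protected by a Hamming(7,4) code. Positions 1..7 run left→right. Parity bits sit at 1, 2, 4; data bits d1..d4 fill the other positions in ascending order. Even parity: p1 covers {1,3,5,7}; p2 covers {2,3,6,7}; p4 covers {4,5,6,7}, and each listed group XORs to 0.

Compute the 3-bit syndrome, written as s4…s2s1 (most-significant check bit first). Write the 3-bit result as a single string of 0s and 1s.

100

s1 (pos 1,3,5,7): 0⊕1⊕0⊕1 = 0
s2 (pos 2,3,6,7): 0⊕1⊕0⊕1 = 0
s4 (pos 4,5,6,7): 0⊕0⊕0⊕1 = 1
Syndrome s4…s1 = 100 → error at position 4.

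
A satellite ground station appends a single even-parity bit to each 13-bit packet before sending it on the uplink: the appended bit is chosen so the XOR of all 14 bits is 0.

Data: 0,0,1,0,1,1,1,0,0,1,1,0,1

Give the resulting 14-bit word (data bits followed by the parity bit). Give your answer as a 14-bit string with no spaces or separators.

00101110011011

XOR of the 13 data bits: 0⊕0⊕1⊕0⊕1⊕1⊕1⊕0⊕0⊕1⊕1⊕0⊕1 = 1
Parity bit = 1 (so all 14 bits XOR to 0).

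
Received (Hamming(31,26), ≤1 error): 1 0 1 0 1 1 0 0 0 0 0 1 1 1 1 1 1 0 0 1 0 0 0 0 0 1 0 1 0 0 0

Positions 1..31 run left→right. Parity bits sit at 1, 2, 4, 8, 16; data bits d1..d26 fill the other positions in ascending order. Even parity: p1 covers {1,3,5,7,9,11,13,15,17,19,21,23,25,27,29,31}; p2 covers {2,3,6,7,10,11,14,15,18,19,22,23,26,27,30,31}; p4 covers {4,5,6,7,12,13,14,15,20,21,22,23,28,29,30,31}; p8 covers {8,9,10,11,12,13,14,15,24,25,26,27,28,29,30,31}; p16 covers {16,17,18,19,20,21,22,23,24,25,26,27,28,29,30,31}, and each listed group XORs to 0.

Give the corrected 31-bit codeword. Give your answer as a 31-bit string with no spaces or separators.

1010110000011111110100000101000

s1 (pos 1,3,5,7,9,11,13,15,17,19,21,23,25,27,29,31): 1⊕1⊕1⊕0⊕0⊕0⊕1⊕1⊕1⊕0⊕0⊕0⊕0⊕0⊕0⊕0 = 0
s2 (pos 2,3,6,7,10,11,14,15,18,19,22,23,26,27,30,31): 0⊕1⊕1⊕0⊕0⊕0⊕1⊕1⊕0⊕0⊕0⊕0⊕1⊕0⊕0⊕0 = 1
s4 (pos 4,5,6,7,12,13,14,15,20,21,22,23,28,29,30,31): 0⊕1⊕1⊕0⊕1⊕1⊕1⊕1⊕1⊕0⊕0⊕0⊕1⊕0⊕0⊕0 = 0
s8 (pos 8,9,10,11,12,13,14,15,24,25,26,27,28,29,30,31): 0⊕0⊕0⊕0⊕1⊕1⊕1⊕1⊕0⊕0⊕1⊕0⊕1⊕0⊕0⊕0 = 0
s16 (pos 16,17,18,19,20,21,22,23,24,25,26,27,28,29,30,31): 1⊕1⊕0⊕0⊕1⊕0⊕0⊕0⊕0⊕0⊕1⊕0⊕1⊕0⊕0⊕0 = 1
Syndrome s16…s1 = 10010 → error at position 18.
Flip position 18: 1010110000011111100100000101000 → 1010110000011111110100000101000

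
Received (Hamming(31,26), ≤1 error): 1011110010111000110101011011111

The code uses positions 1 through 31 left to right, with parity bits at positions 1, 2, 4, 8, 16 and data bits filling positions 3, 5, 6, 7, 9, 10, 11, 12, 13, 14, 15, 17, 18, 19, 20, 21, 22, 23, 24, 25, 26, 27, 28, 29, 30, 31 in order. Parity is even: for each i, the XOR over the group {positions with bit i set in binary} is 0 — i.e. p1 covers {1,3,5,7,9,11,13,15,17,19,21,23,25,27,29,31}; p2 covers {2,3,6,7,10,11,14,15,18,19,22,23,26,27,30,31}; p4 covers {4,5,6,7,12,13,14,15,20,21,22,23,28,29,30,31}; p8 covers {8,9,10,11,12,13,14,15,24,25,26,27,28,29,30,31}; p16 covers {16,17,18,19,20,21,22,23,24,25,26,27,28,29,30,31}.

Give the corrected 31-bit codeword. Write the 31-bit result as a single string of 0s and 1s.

1011110010111000110101011011011

s1 (pos 1,3,5,7,9,11,13,15,17,19,21,23,25,27,29,31): 1⊕1⊕1⊕0⊕1⊕1⊕1⊕0⊕1⊕0⊕0⊕0⊕1⊕1⊕1⊕1 = 1
s2 (pos 2,3,6,7,10,11,14,15,18,19,22,23,26,27,30,31): 0⊕1⊕1⊕0⊕0⊕1⊕0⊕0⊕1⊕0⊕1⊕0⊕0⊕1⊕1⊕1 = 0
s4 (pos 4,5,6,7,12,13,14,15,20,21,22,23,28,29,30,31): 1⊕1⊕1⊕0⊕1⊕1⊕0⊕0⊕1⊕0⊕1⊕0⊕1⊕1⊕1⊕1 = 1
s8 (pos 8,9,10,11,12,13,14,15,24,25,26,27,28,29,30,31): 0⊕1⊕0⊕1⊕1⊕1⊕0⊕0⊕1⊕1⊕0⊕1⊕1⊕1⊕1⊕1 = 1
s16 (pos 16,17,18,19,20,21,22,23,24,25,26,27,28,29,30,31): 0⊕1⊕1⊕0⊕1⊕0⊕1⊕0⊕1⊕1⊕0⊕1⊕1⊕1⊕1⊕1 = 1
Syndrome s16…s1 = 11101 → error at position 29.
Flip position 29: 1011110010111000110101011011111 → 1011110010111000110101011011011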